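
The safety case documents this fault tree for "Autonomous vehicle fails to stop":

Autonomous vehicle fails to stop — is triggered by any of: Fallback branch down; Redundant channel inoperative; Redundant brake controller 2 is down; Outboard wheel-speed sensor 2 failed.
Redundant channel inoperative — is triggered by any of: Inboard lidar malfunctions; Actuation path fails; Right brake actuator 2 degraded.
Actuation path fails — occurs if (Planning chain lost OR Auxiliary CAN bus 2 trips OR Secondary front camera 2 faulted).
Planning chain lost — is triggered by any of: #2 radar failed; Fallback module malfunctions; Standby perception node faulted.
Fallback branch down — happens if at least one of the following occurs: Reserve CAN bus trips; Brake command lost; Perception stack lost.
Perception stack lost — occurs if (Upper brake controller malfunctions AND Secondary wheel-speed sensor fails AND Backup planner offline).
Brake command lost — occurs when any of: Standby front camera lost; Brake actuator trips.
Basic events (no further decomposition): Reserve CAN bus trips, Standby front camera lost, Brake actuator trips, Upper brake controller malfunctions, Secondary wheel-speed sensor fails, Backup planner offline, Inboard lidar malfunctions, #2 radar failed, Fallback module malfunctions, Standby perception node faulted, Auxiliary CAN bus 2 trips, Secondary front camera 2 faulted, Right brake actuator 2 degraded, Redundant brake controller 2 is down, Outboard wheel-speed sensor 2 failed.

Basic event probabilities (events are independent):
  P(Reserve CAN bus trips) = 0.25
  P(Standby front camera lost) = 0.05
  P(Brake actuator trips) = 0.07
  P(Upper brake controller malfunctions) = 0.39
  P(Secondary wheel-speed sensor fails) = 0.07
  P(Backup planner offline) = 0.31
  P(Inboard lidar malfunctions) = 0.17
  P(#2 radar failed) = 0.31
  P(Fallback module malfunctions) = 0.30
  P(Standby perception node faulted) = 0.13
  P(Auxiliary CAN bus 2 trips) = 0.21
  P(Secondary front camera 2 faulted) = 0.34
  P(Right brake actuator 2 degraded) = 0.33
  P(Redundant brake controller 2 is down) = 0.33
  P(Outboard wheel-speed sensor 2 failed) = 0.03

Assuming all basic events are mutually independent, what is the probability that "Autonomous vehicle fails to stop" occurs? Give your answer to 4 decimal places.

0.9480

P(Brake command lost) [OR] = 1 − (1−0.05) × (1−0.07) = 0.116500
P(Perception stack lost) [AND] = 0.39 × 0.07 × 0.31 = 0.008463
P(Fallback branch down) [OR] = 1 − (1−0.25) × (1−0.116500) × (1−0.008463) = 0.342983
P(Planning chain lost) [OR] = 1 − (1−0.31) × (1−0.30) × (1−0.13) = 0.579790
P(Actuation path fails) [OR] = 1 − (1−0.579790) × (1−0.21) × (1−0.34) = 0.780903
P(Redundant channel inoperative) [OR] = 1 − (1−0.17) × (1−0.780903) × (1−0.33) = 0.878160
P(Autonomous vehicle fails to stop) [OR] = 1 − (1−0.342983) × (1−0.878160) × (1−0.33) × (1−0.03) = 0.947975
Rounded to 4 decimal places: P(Autonomous vehicle fails to stop) ≈ 0.9480.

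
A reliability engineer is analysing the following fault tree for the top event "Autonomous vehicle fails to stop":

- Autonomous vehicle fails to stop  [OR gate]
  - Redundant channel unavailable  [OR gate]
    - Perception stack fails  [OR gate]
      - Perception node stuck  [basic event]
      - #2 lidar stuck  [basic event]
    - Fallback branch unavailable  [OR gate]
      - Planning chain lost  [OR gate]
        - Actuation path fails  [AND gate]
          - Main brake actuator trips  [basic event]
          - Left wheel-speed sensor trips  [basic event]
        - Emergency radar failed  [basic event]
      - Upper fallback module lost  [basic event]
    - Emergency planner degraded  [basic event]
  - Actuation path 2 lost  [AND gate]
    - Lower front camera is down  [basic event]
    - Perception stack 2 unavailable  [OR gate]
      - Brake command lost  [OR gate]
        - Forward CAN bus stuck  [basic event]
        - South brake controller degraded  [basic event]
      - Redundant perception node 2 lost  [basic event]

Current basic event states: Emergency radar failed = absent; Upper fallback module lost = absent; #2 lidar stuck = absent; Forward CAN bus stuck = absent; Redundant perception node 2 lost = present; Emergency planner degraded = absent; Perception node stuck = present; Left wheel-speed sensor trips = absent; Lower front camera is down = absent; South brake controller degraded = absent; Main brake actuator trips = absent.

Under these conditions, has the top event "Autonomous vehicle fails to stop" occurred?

Yes

Perception stack fails [OR]: Perception node stuck=occurs, #2 lidar stuck=not → at least one input occurs → occurs.
Actuation path fails [AND]: Main brake actuator trips=not, Left wheel-speed sensor trips=not → not all inputs occur → does not occur.
Planning chain lost [OR]: Actuation path fails=not, Emergency radar failed=not → no input occurs → does not occur.
Fallback branch unavailable [OR]: Planning chain lost=not, Upper fallback module lost=not → no input occurs → does not occur.
Redundant channel unavailable [OR]: Perception stack fails=occurs, Fallback branch unavailable=not, Emergency planner degraded=not → at least one input occurs → occurs.
Brake command lost [OR]: Forward CAN bus stuck=not, South brake controller degraded=not → no input occurs → does not occur.
Perception stack 2 unavailable [OR]: Brake command lost=not, Redundant perception node 2 lost=occurs → at least one input occurs → occurs.
Actuation path 2 lost [AND]: Lower front camera is down=not, Perception stack 2 unavailable=occurs → not all inputs occur → does not occur.
Autonomous vehicle fails to stop [OR]: Redundant channel unavailable=occurs, Actuation path 2 lost=not → at least one input occurs → occurs.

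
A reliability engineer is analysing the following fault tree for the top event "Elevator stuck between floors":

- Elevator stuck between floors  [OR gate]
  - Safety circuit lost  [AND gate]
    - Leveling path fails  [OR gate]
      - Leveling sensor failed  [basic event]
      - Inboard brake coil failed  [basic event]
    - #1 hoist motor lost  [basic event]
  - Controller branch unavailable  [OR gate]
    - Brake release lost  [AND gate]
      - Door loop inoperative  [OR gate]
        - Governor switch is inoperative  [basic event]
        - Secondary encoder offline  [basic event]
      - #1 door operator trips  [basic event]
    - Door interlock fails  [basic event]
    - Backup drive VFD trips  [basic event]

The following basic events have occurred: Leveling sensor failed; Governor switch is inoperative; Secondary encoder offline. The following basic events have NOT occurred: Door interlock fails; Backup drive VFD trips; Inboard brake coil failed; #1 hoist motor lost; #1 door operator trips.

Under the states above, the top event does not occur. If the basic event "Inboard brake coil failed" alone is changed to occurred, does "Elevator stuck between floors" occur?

Counterfactual: set "Inboard brake coil failed" to occurred.
Leveling path fails [OR]: Leveling sensor failed=occurs, Inboard brake coil failed=occurs → at least one input occurs → occurs.
Safety circuit lost [AND]: Leveling path fails=occurs, #1 hoist motor lost=not → not all inputs occur → does not occur.
Door loop inoperative [OR]: Governor switch is inoperative=occurs, Secondary encoder offline=occurs → at least one input occurs → occurs.
Brake release lost [AND]: Door loop inoperative=occurs, #1 door operator trips=not → not all inputs occur → does not occur.
Controller branch unavailable [OR]: Brake release lost=not, Door interlock fails=not, Backup drive VFD trips=not → no input occurs → does not occur.
Elevator stuck between floors [OR]: Safety circuit lost=not, Controller branch unavailable=not → no input occurs → does not occur.

No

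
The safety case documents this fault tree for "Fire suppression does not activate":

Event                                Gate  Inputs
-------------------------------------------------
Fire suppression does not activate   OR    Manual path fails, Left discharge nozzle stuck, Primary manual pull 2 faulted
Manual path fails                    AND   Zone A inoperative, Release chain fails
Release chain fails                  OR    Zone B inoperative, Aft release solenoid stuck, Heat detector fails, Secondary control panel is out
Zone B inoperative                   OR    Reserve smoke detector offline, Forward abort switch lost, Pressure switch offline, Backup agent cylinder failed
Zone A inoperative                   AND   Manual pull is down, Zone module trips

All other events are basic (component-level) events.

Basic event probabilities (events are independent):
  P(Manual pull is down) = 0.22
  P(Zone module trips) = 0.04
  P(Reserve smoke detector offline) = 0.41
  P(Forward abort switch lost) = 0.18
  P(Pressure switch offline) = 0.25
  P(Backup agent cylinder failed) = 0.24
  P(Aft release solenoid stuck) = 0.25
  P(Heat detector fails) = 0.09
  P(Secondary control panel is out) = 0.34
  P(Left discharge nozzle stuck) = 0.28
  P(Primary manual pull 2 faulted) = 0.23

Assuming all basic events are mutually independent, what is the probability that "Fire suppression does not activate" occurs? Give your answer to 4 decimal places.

0.4499

P(Zone A inoperative) [AND] = 0.22 × 0.04 = 0.008800
P(Zone B inoperative) [OR] = 1 − (1−0.41) × (1−0.18) × (1−0.25) × (1−0.24) = 0.724234
P(Release chain fails) [OR] = 1 − (1−0.724234) × (1−0.25) × (1−0.09) × (1−0.34) = 0.875781
P(Manual path fails) [AND] = 0.008800 × 0.875781 = 0.007707
P(Fire suppression does not activate) [OR] = 1 − (1−0.007707) × (1−0.28) × (1−0.23) = 0.449873
Rounded to 4 decimal places: P(Fire suppression does not activate) ≈ 0.4499.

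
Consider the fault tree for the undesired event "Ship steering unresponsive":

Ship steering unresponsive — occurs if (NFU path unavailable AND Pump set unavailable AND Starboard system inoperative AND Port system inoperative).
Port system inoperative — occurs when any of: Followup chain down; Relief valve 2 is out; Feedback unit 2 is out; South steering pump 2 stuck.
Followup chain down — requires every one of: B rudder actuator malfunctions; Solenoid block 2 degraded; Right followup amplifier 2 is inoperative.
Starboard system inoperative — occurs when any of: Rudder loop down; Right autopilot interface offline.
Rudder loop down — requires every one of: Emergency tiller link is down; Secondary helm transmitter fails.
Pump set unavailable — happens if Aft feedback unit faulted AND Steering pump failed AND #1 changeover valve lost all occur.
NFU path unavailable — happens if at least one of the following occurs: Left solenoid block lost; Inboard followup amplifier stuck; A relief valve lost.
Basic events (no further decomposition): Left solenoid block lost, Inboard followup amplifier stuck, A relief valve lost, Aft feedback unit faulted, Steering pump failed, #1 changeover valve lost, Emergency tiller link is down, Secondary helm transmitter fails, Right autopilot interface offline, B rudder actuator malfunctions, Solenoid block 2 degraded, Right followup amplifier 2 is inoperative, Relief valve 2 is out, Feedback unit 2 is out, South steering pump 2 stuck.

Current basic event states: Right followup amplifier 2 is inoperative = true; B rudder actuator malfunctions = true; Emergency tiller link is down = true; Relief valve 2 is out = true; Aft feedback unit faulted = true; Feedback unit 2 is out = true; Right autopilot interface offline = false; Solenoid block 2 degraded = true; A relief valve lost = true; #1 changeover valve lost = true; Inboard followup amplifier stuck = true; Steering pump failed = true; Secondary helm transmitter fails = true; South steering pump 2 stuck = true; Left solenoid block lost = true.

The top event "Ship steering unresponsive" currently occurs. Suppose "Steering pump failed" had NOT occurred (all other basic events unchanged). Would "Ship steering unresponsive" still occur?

Counterfactual: set "Steering pump failed" to not occurred.
NFU path unavailable [OR]: Left solenoid block lost=occurs, Inboard followup amplifier stuck=occurs, A relief valve lost=occurs → at least one input occurs → occurs.
Pump set unavailable [AND]: Aft feedback unit faulted=occurs, Steering pump failed=not, #1 changeover valve lost=occurs → not all inputs occur → does not occur.
Rudder loop down [AND]: Emergency tiller link is down=occurs, Secondary helm transmitter fails=occurs → all inputs occur → occurs.
Starboard system inoperative [OR]: Rudder loop down=occurs, Right autopilot interface offline=not → at least one input occurs → occurs.
Followup chain down [AND]: B rudder actuator malfunctions=occurs, Solenoid block 2 degraded=occurs, Right followup amplifier 2 is inoperative=occurs → all inputs occur → occurs.
Port system inoperative [OR]: Followup chain down=occurs, Relief valve 2 is out=occurs, Feedback unit 2 is out=occurs, South steering pump 2 stuck=occurs → at least one input occurs → occurs.
Ship steering unresponsive [AND]: NFU path unavailable=occurs, Pump set unavailable=not, Starboard system inoperative=occurs, Port system inoperative=occurs → not all inputs occur → does not occur.

No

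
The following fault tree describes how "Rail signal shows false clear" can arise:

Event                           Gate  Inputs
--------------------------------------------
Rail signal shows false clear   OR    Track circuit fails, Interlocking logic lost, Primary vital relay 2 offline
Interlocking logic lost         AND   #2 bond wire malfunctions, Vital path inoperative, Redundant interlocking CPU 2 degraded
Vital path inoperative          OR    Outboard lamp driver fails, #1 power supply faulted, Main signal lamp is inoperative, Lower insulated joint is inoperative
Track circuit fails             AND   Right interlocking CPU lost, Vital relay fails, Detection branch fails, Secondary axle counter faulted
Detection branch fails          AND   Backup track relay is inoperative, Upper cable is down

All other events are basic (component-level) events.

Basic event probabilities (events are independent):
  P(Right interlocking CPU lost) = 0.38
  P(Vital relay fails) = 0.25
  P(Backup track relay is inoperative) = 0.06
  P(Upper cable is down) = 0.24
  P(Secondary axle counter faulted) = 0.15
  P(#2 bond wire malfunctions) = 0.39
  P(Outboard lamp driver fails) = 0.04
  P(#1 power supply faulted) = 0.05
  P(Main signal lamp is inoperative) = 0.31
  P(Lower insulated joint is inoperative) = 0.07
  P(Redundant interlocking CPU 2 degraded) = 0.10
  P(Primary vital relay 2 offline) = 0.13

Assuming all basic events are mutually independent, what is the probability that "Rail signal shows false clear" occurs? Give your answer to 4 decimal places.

P(Detection branch fails) [AND] = 0.06 × 0.24 = 0.014400
P(Track circuit fails) [AND] = 0.38 × 0.25 × 0.014400 × 0.15 = 0.000205
P(Vital path inoperative) [OR] = 1 − (1−0.04) × (1−0.05) × (1−0.31) × (1−0.07) = 0.414770
P(Interlocking logic lost) [AND] = 0.39 × 0.414770 × 0.10 = 0.016176
P(Rail signal shows false clear) [OR] = 1 − (1−0.000205) × (1−0.016176) × (1−0.13) = 0.144249
Rounded to 4 decimal places: P(Rail signal shows false clear) ≈ 0.1442.

0.1442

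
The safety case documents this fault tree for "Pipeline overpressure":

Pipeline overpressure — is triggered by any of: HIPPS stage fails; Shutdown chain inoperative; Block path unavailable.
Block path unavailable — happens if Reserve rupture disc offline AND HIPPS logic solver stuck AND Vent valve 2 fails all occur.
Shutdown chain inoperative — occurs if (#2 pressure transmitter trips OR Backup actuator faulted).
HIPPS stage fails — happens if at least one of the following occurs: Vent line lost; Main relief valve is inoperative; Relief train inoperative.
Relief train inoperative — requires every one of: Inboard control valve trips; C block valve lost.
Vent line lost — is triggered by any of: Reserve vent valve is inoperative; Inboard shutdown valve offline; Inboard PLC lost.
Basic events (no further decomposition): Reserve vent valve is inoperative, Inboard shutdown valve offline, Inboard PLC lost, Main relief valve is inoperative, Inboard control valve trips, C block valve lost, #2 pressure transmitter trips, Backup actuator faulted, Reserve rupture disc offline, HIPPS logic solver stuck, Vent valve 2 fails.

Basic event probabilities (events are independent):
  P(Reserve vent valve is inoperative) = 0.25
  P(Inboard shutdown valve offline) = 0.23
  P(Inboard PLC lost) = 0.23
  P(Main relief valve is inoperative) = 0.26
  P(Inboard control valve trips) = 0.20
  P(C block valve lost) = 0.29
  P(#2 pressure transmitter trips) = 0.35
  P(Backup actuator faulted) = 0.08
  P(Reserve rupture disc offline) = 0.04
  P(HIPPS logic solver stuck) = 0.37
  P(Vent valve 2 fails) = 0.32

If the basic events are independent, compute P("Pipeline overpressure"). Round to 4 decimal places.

P(Vent line lost) [OR] = 1 − (1−0.25) × (1−0.23) × (1−0.23) = 0.555325
P(Relief train inoperative) [AND] = 0.20 × 0.29 = 0.058000
P(HIPPS stage fails) [OR] = 1 − (1−0.555325) × (1−0.26) × (1−0.058000) = 0.690026
P(Shutdown chain inoperative) [OR] = 1 − (1−0.35) × (1−0.08) = 0.402000
P(Block path unavailable) [AND] = 0.04 × 0.37 × 0.32 = 0.004736
P(Pipeline overpressure) [OR] = 1 − (1−0.690026) × (1−0.402000) × (1−0.004736) = 0.815513
Rounded to 4 decimal places: P(Pipeline overpressure) ≈ 0.8155.

0.8155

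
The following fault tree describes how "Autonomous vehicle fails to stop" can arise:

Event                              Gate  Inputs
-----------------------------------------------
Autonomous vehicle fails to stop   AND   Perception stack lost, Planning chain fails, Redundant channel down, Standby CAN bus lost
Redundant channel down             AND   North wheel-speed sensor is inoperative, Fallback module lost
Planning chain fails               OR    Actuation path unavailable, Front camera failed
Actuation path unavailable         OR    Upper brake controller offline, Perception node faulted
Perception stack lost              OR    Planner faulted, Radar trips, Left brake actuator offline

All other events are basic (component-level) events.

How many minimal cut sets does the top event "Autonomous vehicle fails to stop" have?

9

Perception stack lost [OR]: union of children's cut sets → 3 cut set(s).
Actuation path unavailable [OR]: union of children's cut sets → 2 cut set(s).
Planning chain fails [OR]: union of children's cut sets → 3 cut set(s).
Redundant channel down [AND]: one cut set from each child combined → 1 × 1 = 1 cut set(s).
Autonomous vehicle fails to stop [AND]: one cut set from each child combined → 3 × 3 × 1 × 1 = 9 cut set(s).
Minimal cut sets: {Fallback module lost, North wheel-speed sensor is inoperative, Planner faulted, Standby CAN bus lost, Upper brake controller offline}; {Fallback module lost, North wheel-speed sensor is inoperative, Perception node faulted, Planner faulted, Standby CAN bus lost}; {Fallback module lost, Front camera failed, North wheel-speed sensor is inoperative, Planner faulted, Standby CAN bus lost}; {Fallback module lost, North wheel-speed sensor is inoperative, Radar trips, Standby CAN bus lost, Upper brake controller offline}; {Fallback module lost, North wheel-speed sensor is inoperative, Perception node faulted, Radar trips, Standby CAN bus lost}; {Fallback module lost, Front camera failed, North wheel-speed sensor is inoperative, Radar trips, Standby CAN bus lost}; {Fallback module lost, Left brake actuator offline, North wheel-speed sensor is inoperative, Standby CAN bus lost, Upper brake controller offline}; {Fallback module lost, Left brake actuator offline, North wheel-speed sensor is inoperative, Perception node faulted, Standby CAN bus lost}; {Fallback module lost, Front camera failed, Left brake actuator offline, North wheel-speed sensor is inoperative, Standby CAN bus lost}.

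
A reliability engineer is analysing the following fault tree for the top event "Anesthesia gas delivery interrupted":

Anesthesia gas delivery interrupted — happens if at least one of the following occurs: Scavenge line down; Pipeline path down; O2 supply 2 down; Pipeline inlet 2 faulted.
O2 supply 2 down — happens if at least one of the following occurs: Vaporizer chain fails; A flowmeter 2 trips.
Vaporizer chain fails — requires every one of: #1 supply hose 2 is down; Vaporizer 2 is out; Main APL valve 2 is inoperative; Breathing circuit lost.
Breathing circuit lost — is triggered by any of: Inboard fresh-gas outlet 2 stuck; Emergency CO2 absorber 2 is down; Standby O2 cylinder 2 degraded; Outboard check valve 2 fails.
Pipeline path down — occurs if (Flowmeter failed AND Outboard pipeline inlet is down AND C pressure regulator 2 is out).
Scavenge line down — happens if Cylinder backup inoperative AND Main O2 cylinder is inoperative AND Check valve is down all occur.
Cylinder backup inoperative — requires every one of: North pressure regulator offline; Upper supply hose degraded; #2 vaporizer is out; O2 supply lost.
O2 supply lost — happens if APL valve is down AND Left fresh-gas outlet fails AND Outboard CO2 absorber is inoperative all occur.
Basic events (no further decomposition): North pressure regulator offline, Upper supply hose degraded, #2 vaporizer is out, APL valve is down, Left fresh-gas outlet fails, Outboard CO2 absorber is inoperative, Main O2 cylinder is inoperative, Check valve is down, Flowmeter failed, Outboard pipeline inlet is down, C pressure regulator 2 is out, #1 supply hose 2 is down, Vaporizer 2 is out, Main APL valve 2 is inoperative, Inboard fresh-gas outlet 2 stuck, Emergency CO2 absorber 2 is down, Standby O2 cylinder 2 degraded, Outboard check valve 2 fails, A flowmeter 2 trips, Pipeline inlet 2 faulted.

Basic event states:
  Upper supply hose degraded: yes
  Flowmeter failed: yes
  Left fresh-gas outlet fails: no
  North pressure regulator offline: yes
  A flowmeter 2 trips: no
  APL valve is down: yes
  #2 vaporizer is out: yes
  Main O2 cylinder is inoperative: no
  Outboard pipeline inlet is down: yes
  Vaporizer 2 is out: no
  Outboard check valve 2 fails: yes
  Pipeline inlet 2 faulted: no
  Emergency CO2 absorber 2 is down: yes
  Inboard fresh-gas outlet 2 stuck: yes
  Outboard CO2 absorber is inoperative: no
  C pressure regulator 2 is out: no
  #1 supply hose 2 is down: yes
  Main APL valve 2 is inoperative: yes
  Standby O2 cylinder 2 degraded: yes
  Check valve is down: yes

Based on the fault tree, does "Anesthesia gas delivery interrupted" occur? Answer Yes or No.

O2 supply lost [AND]: APL valve is down=occurs, Left fresh-gas outlet fails=not, Outboard CO2 absorber is inoperative=not → not all inputs occur → does not occur.
Cylinder backup inoperative [AND]: North pressure regulator offline=occurs, Upper supply hose degraded=occurs, #2 vaporizer is out=occurs, O2 supply lost=not → not all inputs occur → does not occur.
Scavenge line down [AND]: Cylinder backup inoperative=not, Main O2 cylinder is inoperative=not, Check valve is down=occurs → not all inputs occur → does not occur.
Pipeline path down [AND]: Flowmeter failed=occurs, Outboard pipeline inlet is down=occurs, C pressure regulator 2 is out=not → not all inputs occur → does not occur.
Breathing circuit lost [OR]: Inboard fresh-gas outlet 2 stuck=occurs, Emergency CO2 absorber 2 is down=occurs, Standby O2 cylinder 2 degraded=occurs, Outboard check valve 2 fails=occurs → at least one input occurs → occurs.
Vaporizer chain fails [AND]: #1 supply hose 2 is down=occurs, Vaporizer 2 is out=not, Main APL valve 2 is inoperative=occurs, Breathing circuit lost=occurs → not all inputs occur → does not occur.
O2 supply 2 down [OR]: Vaporizer chain fails=not, A flowmeter 2 trips=not → no input occurs → does not occur.
Anesthesia gas delivery interrupted [OR]: Scavenge line down=not, Pipeline path down=not, O2 supply 2 down=not, Pipeline inlet 2 faulted=not → no input occurs → does not occur.

No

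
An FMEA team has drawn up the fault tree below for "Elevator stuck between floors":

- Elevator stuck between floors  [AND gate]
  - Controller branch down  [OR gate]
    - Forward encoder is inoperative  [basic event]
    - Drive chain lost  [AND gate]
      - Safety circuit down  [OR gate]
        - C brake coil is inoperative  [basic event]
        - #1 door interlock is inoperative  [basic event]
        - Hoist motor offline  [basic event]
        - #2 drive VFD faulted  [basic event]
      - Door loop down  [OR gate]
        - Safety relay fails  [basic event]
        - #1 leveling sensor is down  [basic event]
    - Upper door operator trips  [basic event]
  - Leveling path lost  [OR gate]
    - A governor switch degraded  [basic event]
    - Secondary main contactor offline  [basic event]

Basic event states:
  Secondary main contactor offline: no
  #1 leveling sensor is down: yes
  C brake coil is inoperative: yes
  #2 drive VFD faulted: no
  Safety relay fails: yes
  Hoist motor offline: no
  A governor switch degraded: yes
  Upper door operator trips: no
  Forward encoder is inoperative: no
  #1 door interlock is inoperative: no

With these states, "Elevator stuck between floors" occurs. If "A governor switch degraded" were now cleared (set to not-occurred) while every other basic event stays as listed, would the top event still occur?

Counterfactual: set "A governor switch degraded" to not occurred.
Safety circuit down [OR]: C brake coil is inoperative=occurs, #1 door interlock is inoperative=not, Hoist motor offline=not, #2 drive VFD faulted=not → at least one input occurs → occurs.
Door loop down [OR]: Safety relay fails=occurs, #1 leveling sensor is down=occurs → at least one input occurs → occurs.
Drive chain lost [AND]: Safety circuit down=occurs, Door loop down=occurs → all inputs occur → occurs.
Controller branch down [OR]: Forward encoder is inoperative=not, Drive chain lost=occurs, Upper door operator trips=not → at least one input occurs → occurs.
Leveling path lost [OR]: A governor switch degraded=not, Secondary main contactor offline=not → no input occurs → does not occur.
Elevator stuck between floors [AND]: Controller branch down=occurs, Leveling path lost=not → not all inputs occur → does not occur.

No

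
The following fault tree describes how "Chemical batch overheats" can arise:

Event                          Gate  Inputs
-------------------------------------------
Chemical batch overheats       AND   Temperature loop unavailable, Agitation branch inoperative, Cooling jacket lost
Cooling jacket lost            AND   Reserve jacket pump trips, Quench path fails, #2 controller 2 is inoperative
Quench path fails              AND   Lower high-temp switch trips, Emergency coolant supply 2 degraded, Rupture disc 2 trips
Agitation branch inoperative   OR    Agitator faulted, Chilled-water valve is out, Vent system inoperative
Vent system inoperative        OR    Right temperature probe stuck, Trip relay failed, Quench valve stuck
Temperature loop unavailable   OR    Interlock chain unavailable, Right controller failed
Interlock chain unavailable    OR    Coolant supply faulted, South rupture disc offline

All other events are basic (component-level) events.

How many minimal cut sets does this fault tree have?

15

Interlock chain unavailable [OR]: union of children's cut sets → 2 cut set(s).
Temperature loop unavailable [OR]: union of children's cut sets → 3 cut set(s).
Vent system inoperative [OR]: union of children's cut sets → 3 cut set(s).
Agitation branch inoperative [OR]: union of children's cut sets → 5 cut set(s).
Quench path fails [AND]: one cut set from each child combined → 1 × 1 × 1 = 1 cut set(s).
Cooling jacket lost [AND]: one cut set from each child combined → 1 × 1 × 1 = 1 cut set(s).
Chemical batch overheats [AND]: one cut set from each child combined → 3 × 5 × 1 = 15 cut set(s).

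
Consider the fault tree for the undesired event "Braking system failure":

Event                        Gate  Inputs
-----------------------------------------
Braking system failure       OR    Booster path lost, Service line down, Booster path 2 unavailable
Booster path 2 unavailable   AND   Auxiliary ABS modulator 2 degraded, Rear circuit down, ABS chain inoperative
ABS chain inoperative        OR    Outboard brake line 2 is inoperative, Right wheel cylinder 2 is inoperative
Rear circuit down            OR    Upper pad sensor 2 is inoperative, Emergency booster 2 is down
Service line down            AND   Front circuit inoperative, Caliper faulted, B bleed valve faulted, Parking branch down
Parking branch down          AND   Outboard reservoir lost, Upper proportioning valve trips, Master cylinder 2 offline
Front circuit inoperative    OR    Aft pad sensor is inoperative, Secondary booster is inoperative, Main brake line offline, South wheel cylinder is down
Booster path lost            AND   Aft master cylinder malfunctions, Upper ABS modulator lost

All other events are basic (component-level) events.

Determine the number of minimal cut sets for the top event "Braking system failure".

9

Booster path lost [AND]: one cut set from each child combined → 1 × 1 = 1 cut set(s).
Front circuit inoperative [OR]: union of children's cut sets → 4 cut set(s).
Parking branch down [AND]: one cut set from each child combined → 1 × 1 × 1 = 1 cut set(s).
Service line down [AND]: one cut set from each child combined → 4 × 1 × 1 × 1 = 4 cut set(s).
Rear circuit down [OR]: union of children's cut sets → 2 cut set(s).
ABS chain inoperative [OR]: union of children's cut sets → 2 cut set(s).
Booster path 2 unavailable [AND]: one cut set from each child combined → 1 × 2 × 2 = 4 cut set(s).
Braking system failure [OR]: union of children's cut sets → 9 cut set(s).
Minimal cut sets: {Aft master cylinder malfunctions, Upper ABS modulator lost}; {Aft pad sensor is inoperative, B bleed valve faulted, Caliper faulted, Master cylinder 2 offline, Outboard reservoir lost, Upper proportioning valve trips}; {B bleed valve faulted, Caliper faulted, Master cylinder 2 offline, Outboard reservoir lost, Secondary booster is inoperative, Upper proportioning valve trips}; {B bleed valve faulted, Caliper faulted, Main brake line offline, Master cylinder 2 offline, Outboard reservoir lost, Upper proportioning valve trips}; {B bleed valve faulted, Caliper faulted, Master cylinder 2 offline, Outboard reservoir lost, South wheel cylinder is down, Upper proportioning valve trips}; {Auxiliary ABS modulator 2 degraded, Outboard brake line 2 is inoperative, Upper pad sensor 2 is inoperative}; {Auxiliary ABS modulator 2 degraded, Right wheel cylinder 2 is inoperative, Upper pad sensor 2 is inoperative}; {Auxiliary ABS modulator 2 degraded, Emergency booster 2 is down, Outboard brake line 2 is inoperative}; {Auxiliary ABS modulator 2 degraded, Emergency booster 2 is down, Right wheel cylinder 2 is inoperative}.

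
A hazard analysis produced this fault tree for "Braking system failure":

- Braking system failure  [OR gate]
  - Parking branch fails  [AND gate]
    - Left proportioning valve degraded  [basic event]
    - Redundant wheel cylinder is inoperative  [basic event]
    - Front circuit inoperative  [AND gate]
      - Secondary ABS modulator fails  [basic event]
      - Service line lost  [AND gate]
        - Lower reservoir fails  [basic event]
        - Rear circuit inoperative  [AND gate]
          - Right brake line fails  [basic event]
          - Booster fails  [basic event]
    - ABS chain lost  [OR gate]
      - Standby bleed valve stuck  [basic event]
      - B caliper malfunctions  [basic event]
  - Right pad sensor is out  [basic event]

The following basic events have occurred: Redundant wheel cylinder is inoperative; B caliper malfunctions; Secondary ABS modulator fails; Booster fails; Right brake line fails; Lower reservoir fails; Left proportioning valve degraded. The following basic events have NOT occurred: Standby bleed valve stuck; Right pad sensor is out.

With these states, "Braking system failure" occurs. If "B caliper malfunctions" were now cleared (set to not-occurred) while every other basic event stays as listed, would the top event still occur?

No

Counterfactual: set "B caliper malfunctions" to not occurred.
Rear circuit inoperative [AND]: Right brake line fails=occurs, Booster fails=occurs → all inputs occur → occurs.
Service line lost [AND]: Lower reservoir fails=occurs, Rear circuit inoperative=occurs → all inputs occur → occurs.
Front circuit inoperative [AND]: Secondary ABS modulator fails=occurs, Service line lost=occurs → all inputs occur → occurs.
ABS chain lost [OR]: Standby bleed valve stuck=not, B caliper malfunctions=not → no input occurs → does not occur.
Parking branch fails [AND]: Left proportioning valve degraded=occurs, Redundant wheel cylinder is inoperative=occurs, Front circuit inoperative=occurs, ABS chain lost=not → not all inputs occur → does not occur.
Braking system failure [OR]: Parking branch fails=not, Right pad sensor is out=not → no input occurs → does not occur.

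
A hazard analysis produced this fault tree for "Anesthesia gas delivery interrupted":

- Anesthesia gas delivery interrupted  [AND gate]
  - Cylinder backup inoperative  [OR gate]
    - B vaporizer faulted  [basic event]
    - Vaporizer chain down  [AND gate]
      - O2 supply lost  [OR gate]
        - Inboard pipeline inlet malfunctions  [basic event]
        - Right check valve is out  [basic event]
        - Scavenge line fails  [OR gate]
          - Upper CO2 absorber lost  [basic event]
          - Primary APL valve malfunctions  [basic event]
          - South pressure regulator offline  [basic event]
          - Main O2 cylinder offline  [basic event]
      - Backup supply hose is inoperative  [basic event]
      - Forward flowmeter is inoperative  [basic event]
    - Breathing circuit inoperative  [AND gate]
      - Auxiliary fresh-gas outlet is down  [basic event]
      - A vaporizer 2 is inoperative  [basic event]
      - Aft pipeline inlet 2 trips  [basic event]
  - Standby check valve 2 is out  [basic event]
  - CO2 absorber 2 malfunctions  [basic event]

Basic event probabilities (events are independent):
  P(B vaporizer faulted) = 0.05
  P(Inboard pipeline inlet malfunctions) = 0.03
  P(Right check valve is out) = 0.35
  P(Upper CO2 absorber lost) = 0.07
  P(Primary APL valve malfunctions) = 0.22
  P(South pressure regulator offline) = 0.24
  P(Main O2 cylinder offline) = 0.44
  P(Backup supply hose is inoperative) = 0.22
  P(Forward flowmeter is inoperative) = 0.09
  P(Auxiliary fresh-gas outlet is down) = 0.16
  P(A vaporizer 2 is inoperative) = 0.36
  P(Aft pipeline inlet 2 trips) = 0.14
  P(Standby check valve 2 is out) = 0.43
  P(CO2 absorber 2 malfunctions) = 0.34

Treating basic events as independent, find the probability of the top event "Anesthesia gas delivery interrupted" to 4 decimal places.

0.0106

P(Scavenge line fails) [OR] = 1 − (1−0.07) × (1−0.22) × (1−0.24) × (1−0.44) = 0.691270
P(O2 supply lost) [OR] = 1 − (1−0.03) × (1−0.35) × (1−0.691270) = 0.805346
P(Vaporizer chain down) [AND] = 0.805346 × 0.22 × 0.09 = 0.015946
P(Breathing circuit inoperative) [AND] = 0.16 × 0.36 × 0.14 = 0.008064
P(Cylinder backup inoperative) [OR] = 1 − (1−0.05) × (1−0.015946) × (1−0.008064) = 0.072687
P(Anesthesia gas delivery interrupted) [AND] = 0.072687 × 0.43 × 0.34 = 0.010627
Rounded to 4 decimal places: P(Anesthesia gas delivery interrupted) ≈ 0.0106.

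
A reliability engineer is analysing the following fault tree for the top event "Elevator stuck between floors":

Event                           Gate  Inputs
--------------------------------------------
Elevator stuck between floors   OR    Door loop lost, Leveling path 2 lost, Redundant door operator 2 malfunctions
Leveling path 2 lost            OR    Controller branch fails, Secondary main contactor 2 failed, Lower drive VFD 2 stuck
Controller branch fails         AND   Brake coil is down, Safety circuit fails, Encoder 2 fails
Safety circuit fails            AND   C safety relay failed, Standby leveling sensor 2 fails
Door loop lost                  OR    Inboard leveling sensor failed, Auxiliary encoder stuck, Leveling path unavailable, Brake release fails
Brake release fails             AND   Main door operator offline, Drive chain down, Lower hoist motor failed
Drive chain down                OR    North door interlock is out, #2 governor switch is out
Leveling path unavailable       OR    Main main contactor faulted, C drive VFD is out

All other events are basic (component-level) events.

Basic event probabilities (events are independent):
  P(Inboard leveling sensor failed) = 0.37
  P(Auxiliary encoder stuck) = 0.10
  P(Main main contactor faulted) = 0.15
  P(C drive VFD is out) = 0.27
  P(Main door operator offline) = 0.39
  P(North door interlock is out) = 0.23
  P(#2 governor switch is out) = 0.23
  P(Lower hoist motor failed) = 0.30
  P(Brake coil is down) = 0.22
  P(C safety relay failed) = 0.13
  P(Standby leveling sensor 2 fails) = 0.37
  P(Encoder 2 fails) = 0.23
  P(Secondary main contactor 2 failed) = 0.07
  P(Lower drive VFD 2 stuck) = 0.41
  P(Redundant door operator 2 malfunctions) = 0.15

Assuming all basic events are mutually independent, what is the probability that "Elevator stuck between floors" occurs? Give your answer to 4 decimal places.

P(Leveling path unavailable) [OR] = 1 − (1−0.15) × (1−0.27) = 0.379500
P(Drive chain down) [OR] = 1 − (1−0.23) × (1−0.23) = 0.407100
P(Brake release fails) [AND] = 0.39 × 0.407100 × 0.30 = 0.047631
P(Door loop lost) [OR] = 1 − (1−0.37) × (1−0.10) × (1−0.379500) × (1−0.047631) = 0.664934
P(Safety circuit fails) [AND] = 0.13 × 0.37 = 0.048100
P(Controller branch fails) [AND] = 0.22 × 0.048100 × 0.23 = 0.002434
P(Leveling path 2 lost) [OR] = 1 − (1−0.002434) × (1−0.07) × (1−0.41) = 0.452636
P(Elevator stuck between floors) [OR] = 1 − (1−0.664934) × (1−0.452636) × (1−0.15) = 0.844107
Rounded to 4 decimal places: P(Elevator stuck between floors) ≈ 0.8441.

0.8441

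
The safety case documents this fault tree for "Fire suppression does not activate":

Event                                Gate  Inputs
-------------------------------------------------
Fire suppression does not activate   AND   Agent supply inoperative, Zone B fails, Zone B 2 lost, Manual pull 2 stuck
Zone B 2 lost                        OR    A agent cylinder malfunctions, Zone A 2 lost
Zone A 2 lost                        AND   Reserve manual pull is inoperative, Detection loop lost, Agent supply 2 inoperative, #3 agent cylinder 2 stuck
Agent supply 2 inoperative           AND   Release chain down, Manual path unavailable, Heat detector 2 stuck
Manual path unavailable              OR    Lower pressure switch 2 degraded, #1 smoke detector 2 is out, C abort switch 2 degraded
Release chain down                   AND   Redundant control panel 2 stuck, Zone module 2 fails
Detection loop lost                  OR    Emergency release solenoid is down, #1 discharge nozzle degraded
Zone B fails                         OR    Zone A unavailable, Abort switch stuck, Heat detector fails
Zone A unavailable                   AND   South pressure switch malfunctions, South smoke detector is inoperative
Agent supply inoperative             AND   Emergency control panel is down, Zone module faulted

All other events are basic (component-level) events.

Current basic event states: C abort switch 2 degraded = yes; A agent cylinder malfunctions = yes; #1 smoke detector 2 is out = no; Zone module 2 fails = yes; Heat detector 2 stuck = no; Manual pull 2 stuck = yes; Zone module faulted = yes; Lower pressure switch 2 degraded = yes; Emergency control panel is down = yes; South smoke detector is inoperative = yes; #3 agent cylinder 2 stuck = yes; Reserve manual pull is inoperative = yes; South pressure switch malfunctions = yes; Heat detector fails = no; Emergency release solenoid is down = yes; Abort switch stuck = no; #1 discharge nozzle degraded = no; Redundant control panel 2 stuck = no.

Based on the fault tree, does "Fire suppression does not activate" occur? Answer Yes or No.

Agent supply inoperative [AND]: Emergency control panel is down=occurs, Zone module faulted=occurs → all inputs occur → occurs.
Zone A unavailable [AND]: South pressure switch malfunctions=occurs, South smoke detector is inoperative=occurs → all inputs occur → occurs.
Zone B fails [OR]: Zone A unavailable=occurs, Abort switch stuck=not, Heat detector fails=not → at least one input occurs → occurs.
Detection loop lost [OR]: Emergency release solenoid is down=occurs, #1 discharge nozzle degraded=not → at least one input occurs → occurs.
Release chain down [AND]: Redundant control panel 2 stuck=not, Zone module 2 fails=occurs → not all inputs occur → does not occur.
Manual path unavailable [OR]: Lower pressure switch 2 degraded=occurs, #1 smoke detector 2 is out=not, C abort switch 2 degraded=occurs → at least one input occurs → occurs.
Agent supply 2 inoperative [AND]: Release chain down=not, Manual path unavailable=occurs, Heat detector 2 stuck=not → not all inputs occur → does not occur.
Zone A 2 lost [AND]: Reserve manual pull is inoperative=occurs, Detection loop lost=occurs, Agent supply 2 inoperative=not, #3 agent cylinder 2 stuck=occurs → not all inputs occur → does not occur.
Zone B 2 lost [OR]: A agent cylinder malfunctions=occurs, Zone A 2 lost=not → at least one input occurs → occurs.
Fire suppression does not activate [AND]: Agent supply inoperative=occurs, Zone B fails=occurs, Zone B 2 lost=occurs, Manual pull 2 stuck=occurs → all inputs occur → occurs.

Yes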